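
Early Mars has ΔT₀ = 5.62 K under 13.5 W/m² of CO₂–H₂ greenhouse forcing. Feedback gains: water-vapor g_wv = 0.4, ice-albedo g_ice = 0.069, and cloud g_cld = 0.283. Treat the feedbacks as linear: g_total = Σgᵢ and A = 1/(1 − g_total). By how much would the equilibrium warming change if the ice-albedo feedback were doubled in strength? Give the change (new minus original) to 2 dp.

Original: g = 0.752, ΔT = 5.62/(1−0.752) = 22.6613 K.
With doubled ice-albedo: g' = 0.821, ΔT' = 5.62/(1−0.821) = 31.3966 K.
Change = 31.3966 − 22.6613 = 8.74 K.

8.74 K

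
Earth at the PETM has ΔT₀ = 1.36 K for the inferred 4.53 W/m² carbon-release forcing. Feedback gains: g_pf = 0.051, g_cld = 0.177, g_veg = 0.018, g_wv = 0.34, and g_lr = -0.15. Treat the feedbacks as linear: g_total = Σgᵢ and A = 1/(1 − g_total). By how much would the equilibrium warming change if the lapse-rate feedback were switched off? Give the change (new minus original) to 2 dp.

Original: g = 0.436, ΔT = 1.36/(1−0.436) = 2.4113 K.
Without lapse-rate: g' = 0.586, ΔT' = 1.36/(1−0.586) = 3.2850 K.
Change = 3.2850 − 2.4113 = 0.87 K.

0.87 K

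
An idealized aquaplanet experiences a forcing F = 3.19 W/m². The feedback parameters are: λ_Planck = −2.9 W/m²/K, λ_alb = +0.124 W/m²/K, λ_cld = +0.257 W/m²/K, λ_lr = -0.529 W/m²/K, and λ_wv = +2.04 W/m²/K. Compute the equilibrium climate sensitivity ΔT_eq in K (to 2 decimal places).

3.16 K

Net feedback parameter λ = (−2.9) + (+0.124) + (+0.257) + (-0.529) + (+2.04) = -1.008 W/m²/K.
ΔT = −F/λ = −3.19/(-1.008) = 3.16 K.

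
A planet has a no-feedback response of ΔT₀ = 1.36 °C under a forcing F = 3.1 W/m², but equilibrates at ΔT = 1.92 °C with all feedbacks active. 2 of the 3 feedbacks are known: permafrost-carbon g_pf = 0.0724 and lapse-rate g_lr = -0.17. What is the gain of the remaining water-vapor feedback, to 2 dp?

0.39

Amplification A = ΔT/ΔT₀ = 1.92/1.36 = 1.412.
Total gain g = 1 − 1/A = 1 − 1/1.412 = 0.2918.
Known gains sum to 0.0724 − 0.17 = -0.0976.
g_wv = 0.2918 + 0.0976 = 0.39.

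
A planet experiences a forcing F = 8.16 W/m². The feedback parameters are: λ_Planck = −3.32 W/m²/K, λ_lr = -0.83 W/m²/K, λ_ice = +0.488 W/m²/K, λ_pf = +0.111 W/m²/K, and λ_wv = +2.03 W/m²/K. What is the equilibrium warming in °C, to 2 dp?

5.36 °C

Net feedback parameter λ = (−3.32) + (-0.83) + (+0.488) + (+0.111) + (+2.03) = -1.521 W/m²/K.
ΔT = −F/λ = −8.16/(-1.521) = 5.36 °C.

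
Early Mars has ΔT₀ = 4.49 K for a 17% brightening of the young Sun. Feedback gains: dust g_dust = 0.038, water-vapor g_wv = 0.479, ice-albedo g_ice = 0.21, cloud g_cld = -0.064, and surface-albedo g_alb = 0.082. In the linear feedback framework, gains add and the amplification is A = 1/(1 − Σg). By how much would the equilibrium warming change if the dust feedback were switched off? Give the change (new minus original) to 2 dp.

-2.28 K

Original: g = 0.745, ΔT = 4.49/(1−0.745) = 17.6078 K.
Without dust: g' = 0.707, ΔT' = 4.49/(1−0.707) = 15.3242 K.
Change = 15.3242 − 17.6078 = -2.28 K.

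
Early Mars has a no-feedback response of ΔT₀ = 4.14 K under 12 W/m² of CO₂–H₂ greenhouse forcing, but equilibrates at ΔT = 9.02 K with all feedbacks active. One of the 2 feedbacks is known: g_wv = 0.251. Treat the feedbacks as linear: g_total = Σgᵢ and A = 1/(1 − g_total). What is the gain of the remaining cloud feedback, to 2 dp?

Amplification A = ΔT/ΔT₀ = 9.02/4.14 = 2.179.
Total gain g = 1 − 1/A = 1 − 1/2.179 = 0.5411.
The known gain is 0.251.
g_cld = 0.5411 − 0.251 = 0.29.

0.29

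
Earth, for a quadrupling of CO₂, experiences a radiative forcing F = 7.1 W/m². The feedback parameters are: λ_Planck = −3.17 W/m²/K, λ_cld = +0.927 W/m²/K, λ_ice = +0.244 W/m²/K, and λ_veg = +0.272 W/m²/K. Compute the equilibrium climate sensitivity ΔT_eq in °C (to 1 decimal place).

4.1 °C

Net feedback parameter λ = (−3.17) + (+0.927) + (+0.244) + (+0.272) = -1.727 W/m²/K.
ΔT = −F/λ = −7.1/(-1.727) = 4.1 °C.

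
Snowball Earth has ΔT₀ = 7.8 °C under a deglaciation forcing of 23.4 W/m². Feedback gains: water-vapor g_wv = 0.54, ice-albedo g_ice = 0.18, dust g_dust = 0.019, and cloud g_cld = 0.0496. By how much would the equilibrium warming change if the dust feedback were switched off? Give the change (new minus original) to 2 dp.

Original: g = 0.7886, ΔT = 7.8/(1−0.7886) = 36.8969 °C.
Without dust: g' = 0.7696, ΔT' = 7.8/(1−0.7696) = 33.8542 °C.
Change = 33.8542 − 36.8969 = -3.04 °C.

-3.04 °C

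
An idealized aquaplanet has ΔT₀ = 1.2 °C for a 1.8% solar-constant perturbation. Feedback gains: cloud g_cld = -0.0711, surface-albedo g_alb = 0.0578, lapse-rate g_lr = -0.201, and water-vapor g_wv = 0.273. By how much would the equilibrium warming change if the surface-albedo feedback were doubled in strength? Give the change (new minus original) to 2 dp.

0.08 °C

Original: g = 0.0587, ΔT = 1.2/(1−0.0587) = 1.2748 °C.
With doubled surface-albedo: g' = 0.1165, ΔT' = 1.2/(1−0.1165) = 1.3582 °C.
Change = 1.3582 − 1.2748 = 0.08 °C.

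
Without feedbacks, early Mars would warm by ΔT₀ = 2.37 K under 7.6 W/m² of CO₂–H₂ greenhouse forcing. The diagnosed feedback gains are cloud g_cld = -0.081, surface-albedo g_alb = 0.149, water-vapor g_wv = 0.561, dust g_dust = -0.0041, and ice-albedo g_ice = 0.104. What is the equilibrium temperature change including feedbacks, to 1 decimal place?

Total gain g = -0.081 + 0.149 + 0.561 − 0.0041 + 0.104 = 0.7289.
Amplification A = 1/(1 − 0.7289) = 3.689.
ΔT = 2.37 × 3.689 = 8.7 K.

8.7 K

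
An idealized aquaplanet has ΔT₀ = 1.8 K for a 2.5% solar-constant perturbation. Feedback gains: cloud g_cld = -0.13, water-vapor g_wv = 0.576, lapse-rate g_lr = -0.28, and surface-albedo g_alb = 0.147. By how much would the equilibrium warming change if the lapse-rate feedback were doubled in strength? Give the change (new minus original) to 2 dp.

Original: g = 0.313, ΔT = 1.8/(1−0.313) = 2.6201 K.
With doubled lapse-rate: g' = 0.033, ΔT' = 1.8/(1−0.033) = 1.8614 K.
Change = 1.8614 − 2.6201 = -0.76 K.

-0.76 K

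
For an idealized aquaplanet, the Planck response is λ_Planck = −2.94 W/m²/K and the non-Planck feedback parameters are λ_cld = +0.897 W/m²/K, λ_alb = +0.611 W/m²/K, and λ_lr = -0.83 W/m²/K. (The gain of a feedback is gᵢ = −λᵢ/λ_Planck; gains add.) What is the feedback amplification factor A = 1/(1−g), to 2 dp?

Convert to gains: g_cld = 0.897/2.94 = 0.3051; g_alb = 0.611/2.94 = 0.2078; g_lr = -0.83/2.94 = -0.2823.
Total gain g = 0.2306.
A = 1/(1 − 0.2306) = 1.30.

1.30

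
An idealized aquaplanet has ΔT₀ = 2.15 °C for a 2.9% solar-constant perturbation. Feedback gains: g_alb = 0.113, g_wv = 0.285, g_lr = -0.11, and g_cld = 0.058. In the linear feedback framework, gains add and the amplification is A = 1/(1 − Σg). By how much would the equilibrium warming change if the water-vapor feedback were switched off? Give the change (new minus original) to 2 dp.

-1.00 °C

Original: g = 0.346, ΔT = 2.15/(1−0.346) = 3.2875 °C.
Without water-vapor: g' = 0.061, ΔT' = 2.15/(1−0.061) = 2.2897 °C.
Change = 2.2897 − 3.2875 = -1.00 °C.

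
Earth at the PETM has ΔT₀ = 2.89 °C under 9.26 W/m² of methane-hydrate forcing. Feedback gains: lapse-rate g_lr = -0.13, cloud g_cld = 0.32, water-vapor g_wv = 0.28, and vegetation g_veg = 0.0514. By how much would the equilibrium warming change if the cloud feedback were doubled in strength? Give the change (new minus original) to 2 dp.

12.18 °C

Original: g = 0.5214, ΔT = 2.89/(1−0.5214) = 6.0384 °C.
With doubled cloud: g' = 0.8414, ΔT' = 2.89/(1−0.8414) = 18.2219 °C.
Change = 18.2219 − 6.0384 = 12.18 °C.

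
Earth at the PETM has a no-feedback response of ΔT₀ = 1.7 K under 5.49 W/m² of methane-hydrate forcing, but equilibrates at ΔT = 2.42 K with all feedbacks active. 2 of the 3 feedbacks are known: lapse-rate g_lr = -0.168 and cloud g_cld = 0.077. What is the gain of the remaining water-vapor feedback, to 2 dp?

0.39

Amplification A = ΔT/ΔT₀ = 2.42/1.7 = 1.424.
Total gain g = 1 − 1/A = 1 − 1/1.424 = 0.2978.
Known gains sum to -0.168 + 0.077 = -0.091.
g_wv = 0.2978 + 0.091 = 0.39.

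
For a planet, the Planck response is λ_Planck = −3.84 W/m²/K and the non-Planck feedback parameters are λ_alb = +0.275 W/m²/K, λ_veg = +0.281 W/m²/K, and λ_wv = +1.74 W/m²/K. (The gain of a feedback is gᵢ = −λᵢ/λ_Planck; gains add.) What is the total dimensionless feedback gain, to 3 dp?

0.598

Convert to gains: g_alb = 0.275/3.84 = 0.07161; g_veg = 0.281/3.84 = 0.07318; g_wv = 1.74/3.84 = 0.4531.
Total gain g = 0.59789.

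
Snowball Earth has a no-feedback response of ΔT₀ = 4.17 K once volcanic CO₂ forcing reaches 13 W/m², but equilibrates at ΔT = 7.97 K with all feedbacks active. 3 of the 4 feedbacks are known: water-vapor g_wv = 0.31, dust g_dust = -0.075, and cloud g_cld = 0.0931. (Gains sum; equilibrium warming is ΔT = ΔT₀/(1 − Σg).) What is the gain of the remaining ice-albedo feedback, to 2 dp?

0.15

Amplification A = ΔT/ΔT₀ = 7.97/4.17 = 1.911.
Total gain g = 1 − 1/A = 1 − 1/1.911 = 0.4767.
Known gains sum to 0.31 − 0.075 + 0.0931 = 0.3281.
g_ice = 0.4767 − 0.3281 = 0.15.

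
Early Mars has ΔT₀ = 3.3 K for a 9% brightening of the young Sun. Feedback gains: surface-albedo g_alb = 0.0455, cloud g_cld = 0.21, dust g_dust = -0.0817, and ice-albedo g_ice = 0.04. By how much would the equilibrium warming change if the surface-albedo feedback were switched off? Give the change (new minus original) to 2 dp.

Original: g = 0.2138, ΔT = 3.3/(1−0.2138) = 4.1974 K.
Without surface-albedo: g' = 0.1683, ΔT' = 3.3/(1−0.1683) = 3.9678 K.
Change = 3.9678 − 4.1974 = -0.23 K.

-0.23 K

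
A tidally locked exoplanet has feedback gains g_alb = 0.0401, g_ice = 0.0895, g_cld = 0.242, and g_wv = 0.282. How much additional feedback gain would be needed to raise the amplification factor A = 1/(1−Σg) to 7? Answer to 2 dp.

0.20

Current total gain = 0.6536.
Target gain for A = 7: g* = 1 − 1/7 = 0.8571.
Additional gain needed = 0.8571 − 0.6536 = 0.20.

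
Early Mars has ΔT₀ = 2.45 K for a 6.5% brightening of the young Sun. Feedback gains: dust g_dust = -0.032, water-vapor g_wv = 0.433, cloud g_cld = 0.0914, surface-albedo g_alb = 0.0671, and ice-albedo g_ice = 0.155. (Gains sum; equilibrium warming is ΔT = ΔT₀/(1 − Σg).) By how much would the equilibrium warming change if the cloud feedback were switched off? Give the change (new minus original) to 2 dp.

Original: g = 0.7145, ΔT = 2.45/(1−0.7145) = 8.5814 K.
Without cloud: g' = 0.6231, ΔT' = 2.45/(1−0.6231) = 6.5004 K.
Change = 6.5004 − 8.5814 = -2.08 K.

-2.08 K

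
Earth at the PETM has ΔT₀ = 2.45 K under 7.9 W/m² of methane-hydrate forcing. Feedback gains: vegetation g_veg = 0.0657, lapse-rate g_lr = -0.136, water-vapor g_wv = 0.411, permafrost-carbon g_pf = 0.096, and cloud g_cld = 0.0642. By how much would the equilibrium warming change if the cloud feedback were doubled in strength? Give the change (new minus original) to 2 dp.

0.72 K

Original: g = 0.5009, ΔT = 2.45/(1−0.5009) = 4.9088 K.
With doubled cloud: g' = 0.5651, ΔT' = 2.45/(1−0.5651) = 5.6335 K.
Change = 5.6335 − 4.9088 = 0.72 K.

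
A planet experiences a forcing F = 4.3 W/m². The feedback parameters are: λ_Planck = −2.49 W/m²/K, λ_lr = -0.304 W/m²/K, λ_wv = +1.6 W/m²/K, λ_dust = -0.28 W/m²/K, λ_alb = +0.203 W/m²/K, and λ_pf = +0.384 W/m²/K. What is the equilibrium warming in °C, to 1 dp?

4.8 °C

Net feedback parameter λ = (−2.49) + (-0.304) + (+1.6) + (-0.28) + (+0.203) + (+0.384) = -0.887 W/m²/K.
ΔT = −F/λ = −4.3/(-0.887) = 4.8 °C.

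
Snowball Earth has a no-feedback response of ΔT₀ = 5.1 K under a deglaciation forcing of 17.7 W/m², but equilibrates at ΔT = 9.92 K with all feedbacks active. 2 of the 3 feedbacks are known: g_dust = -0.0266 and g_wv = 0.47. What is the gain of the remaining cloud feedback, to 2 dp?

0.04

Amplification A = ΔT/ΔT₀ = 9.92/5.1 = 1.945.
Total gain g = 1 − 1/A = 1 − 1/1.945 = 0.4859.
Known gains sum to -0.0266 + 0.47 = 0.4434.
g_cld = 0.4859 − 0.4434 = 0.04.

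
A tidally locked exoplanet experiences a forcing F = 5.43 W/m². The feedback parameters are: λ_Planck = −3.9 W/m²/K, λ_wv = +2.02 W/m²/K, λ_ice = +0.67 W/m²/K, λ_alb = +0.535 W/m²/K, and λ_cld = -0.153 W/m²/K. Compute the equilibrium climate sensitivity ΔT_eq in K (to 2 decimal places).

Net feedback parameter λ = (−3.9) + (+2.02) + (+0.67) + (+0.535) + (-0.153) = -0.828 W/m²/K.
ΔT = −F/λ = −5.43/(-0.828) = 6.56 K.

6.56 K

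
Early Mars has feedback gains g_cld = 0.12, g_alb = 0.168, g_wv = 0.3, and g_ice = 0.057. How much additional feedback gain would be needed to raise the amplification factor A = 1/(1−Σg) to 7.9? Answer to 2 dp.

Current total gain = 0.645.
Target gain for A = 7.9: g* = 1 − 1/7.9 = 0.8734.
Additional gain needed = 0.8734 − 0.645 = 0.23.

0.23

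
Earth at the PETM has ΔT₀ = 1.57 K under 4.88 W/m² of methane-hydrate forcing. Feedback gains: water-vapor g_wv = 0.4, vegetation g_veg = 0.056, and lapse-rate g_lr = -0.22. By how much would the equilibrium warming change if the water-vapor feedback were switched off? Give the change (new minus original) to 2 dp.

Original: g = 0.236, ΔT = 1.57/(1−0.236) = 2.0550 K.
Without water-vapor: g' = -0.164, ΔT' = 1.57/(1+0.164) = 1.3488 K.
Change = 1.3488 − 2.0550 = -0.71 K.

-0.71 K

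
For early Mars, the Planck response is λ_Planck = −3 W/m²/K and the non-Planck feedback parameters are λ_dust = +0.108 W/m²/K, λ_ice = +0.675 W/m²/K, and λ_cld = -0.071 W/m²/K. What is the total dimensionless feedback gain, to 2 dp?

0.24

Convert to gains: g_dust = 0.108/3 = 0.036; g_ice = 0.675/3 = 0.225; g_cld = -0.071/3 = -0.02367.
Total gain g = 0.23733.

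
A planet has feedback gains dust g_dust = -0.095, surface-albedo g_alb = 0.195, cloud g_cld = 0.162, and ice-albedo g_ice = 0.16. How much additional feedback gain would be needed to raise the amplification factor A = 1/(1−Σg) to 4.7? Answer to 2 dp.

Current total gain = 0.422.
Target gain for A = 4.7: g* = 1 − 1/4.7 = 0.7872.
Additional gain needed = 0.7872 − 0.422 = 0.37.

0.37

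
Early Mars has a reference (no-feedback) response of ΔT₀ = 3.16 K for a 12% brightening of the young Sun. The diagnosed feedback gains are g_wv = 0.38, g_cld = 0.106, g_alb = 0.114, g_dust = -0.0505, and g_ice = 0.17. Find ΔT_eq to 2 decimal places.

11.27 K

Total gain g = 0.38 + 0.106 + 0.114 − 0.0505 + 0.17 = 0.7195.
Amplification A = 1/(1 − 0.7195) = 3.565.
ΔT = 3.16 × 3.565 = 11.27 K.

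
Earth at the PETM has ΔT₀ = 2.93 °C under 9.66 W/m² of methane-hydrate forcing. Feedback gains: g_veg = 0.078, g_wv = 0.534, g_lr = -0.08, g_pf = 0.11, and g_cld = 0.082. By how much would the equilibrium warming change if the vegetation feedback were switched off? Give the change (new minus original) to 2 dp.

Original: g = 0.724, ΔT = 2.93/(1−0.724) = 10.6159 °C.
Without vegetation: g' = 0.646, ΔT' = 2.93/(1−0.646) = 8.2768 °C.
Change = 8.2768 − 10.6159 = -2.34 °C.

-2.34 °C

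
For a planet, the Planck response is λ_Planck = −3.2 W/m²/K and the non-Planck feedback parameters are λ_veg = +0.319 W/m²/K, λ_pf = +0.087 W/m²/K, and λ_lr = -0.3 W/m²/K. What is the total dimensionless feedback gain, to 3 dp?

0.033

Convert to gains: g_veg = 0.319/3.2 = 0.09969; g_pf = 0.087/3.2 = 0.02719; g_lr = -0.3/3.2 = -0.09375.
Total gain g = 0.03313.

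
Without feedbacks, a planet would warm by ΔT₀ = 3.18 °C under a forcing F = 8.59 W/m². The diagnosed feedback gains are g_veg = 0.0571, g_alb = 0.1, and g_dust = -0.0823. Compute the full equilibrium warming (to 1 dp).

3.4 °C

Total gain g = 0.0571 + 0.1 − 0.0823 = 0.0748.
Amplification A = 1/(1 − 0.0748) = 1.081.
ΔT = 3.18 × 1.081 = 3.4 °C.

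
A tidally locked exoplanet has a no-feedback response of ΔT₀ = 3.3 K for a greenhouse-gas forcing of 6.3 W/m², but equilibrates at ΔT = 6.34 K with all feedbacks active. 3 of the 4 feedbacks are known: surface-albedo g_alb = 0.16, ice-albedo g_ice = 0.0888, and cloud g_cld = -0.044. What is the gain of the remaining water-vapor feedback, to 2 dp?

0.27

Amplification A = ΔT/ΔT₀ = 6.34/3.3 = 1.921.
Total gain g = 1 − 1/A = 1 − 1/1.921 = 0.4794.
Known gains sum to 0.16 + 0.0888 − 0.044 = 0.2048.
g_wv = 0.4794 − 0.2048 = 0.27.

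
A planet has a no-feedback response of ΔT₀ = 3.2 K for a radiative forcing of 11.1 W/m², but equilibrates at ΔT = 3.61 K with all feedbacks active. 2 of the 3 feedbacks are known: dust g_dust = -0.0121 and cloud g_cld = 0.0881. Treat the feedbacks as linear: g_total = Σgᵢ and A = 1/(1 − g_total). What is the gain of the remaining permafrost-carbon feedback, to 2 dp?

Amplification A = ΔT/ΔT₀ = 3.61/3.2 = 1.128.
Total gain g = 1 − 1/A = 1 − 1/1.128 = 0.1135.
Known gains sum to -0.0121 + 0.0881 = 0.076.
g_pf = 0.1135 − 0.076 = 0.04.

0.04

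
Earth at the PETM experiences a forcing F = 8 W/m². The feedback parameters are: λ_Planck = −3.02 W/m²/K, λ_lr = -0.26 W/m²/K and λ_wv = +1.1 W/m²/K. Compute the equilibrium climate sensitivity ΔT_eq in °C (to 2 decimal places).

3.67 °C

Net feedback parameter λ = (−3.02) + (-0.26) + (+1.1) = -2.18 W/m²/K.
ΔT = −F/λ = −8/(-2.18) = 3.67 °C.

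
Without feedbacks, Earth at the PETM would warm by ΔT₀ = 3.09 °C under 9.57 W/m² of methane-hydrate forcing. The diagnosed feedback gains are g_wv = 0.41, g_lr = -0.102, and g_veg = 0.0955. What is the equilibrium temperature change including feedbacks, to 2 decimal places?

5.18 °C

Total gain g = 0.41 − 0.102 + 0.0955 = 0.4035.
Amplification A = 1/(1 − 0.4035) = 1.676.
ΔT = 3.09 × 1.676 = 5.18 °C.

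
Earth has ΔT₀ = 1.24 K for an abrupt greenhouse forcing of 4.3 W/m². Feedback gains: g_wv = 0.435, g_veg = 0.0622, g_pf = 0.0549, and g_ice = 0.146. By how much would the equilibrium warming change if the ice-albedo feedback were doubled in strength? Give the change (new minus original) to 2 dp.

Original: g = 0.6981, ΔT = 1.24/(1−0.6981) = 4.1073 K.
With doubled ice-albedo: g' = 0.8441, ΔT' = 1.24/(1−0.8441) = 7.9538 K.
Change = 7.9538 − 4.1073 = 3.85 K.

3.85 K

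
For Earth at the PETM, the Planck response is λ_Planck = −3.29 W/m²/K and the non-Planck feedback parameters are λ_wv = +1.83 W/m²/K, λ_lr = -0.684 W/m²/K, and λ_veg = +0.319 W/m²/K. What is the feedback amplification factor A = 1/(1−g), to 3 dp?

Convert to gains: g_wv = 1.83/3.29 = 0.5562; g_lr = -0.684/3.29 = -0.2079; g_veg = 0.319/3.29 = 0.09696.
Total gain g = 0.44526.
A = 1/(1 − 0.44526) = 1.803.

1.803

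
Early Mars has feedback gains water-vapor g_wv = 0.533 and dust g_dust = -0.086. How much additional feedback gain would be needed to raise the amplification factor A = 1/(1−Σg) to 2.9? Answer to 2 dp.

Current total gain = 0.447.
Target gain for A = 2.9: g* = 1 − 1/2.9 = 0.6552.
Additional gain needed = 0.6552 − 0.447 = 0.21.

0.21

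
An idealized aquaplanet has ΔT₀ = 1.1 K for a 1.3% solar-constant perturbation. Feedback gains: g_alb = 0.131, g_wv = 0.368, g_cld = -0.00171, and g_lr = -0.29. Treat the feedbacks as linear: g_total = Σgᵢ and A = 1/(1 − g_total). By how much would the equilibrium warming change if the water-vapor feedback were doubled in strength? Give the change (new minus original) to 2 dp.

1.20 K

Original: g = 0.20729, ΔT = 1.1/(1−0.20729) = 1.3876 K.
With doubled water-vapor: g' = 0.57529, ΔT' = 1.1/(1−0.57529) = 2.5900 K.
Change = 2.5900 − 1.3876 = 1.20 K.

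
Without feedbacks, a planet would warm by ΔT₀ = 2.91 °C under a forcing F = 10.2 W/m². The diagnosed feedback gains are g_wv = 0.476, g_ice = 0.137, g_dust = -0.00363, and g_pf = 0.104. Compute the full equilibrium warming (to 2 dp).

Total gain g = 0.476 + 0.137 − 0.00363 + 0.104 = 0.71337.
Amplification A = 1/(1 − 0.71337) = 3.489.
ΔT = 2.91 × 3.489 = 10.15 °C.

10.15 °C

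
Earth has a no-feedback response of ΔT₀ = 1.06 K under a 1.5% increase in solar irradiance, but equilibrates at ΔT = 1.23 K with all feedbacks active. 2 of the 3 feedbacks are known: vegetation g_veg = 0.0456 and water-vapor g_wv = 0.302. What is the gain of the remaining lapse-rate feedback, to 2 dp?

-0.21

Amplification A = ΔT/ΔT₀ = 1.23/1.06 = 1.16.
Total gain g = 1 − 1/A = 1 − 1/1.16 = 0.1379.
Known gains sum to 0.0456 + 0.302 = 0.3476.
g_lr = 0.1379 − 0.3476 = -0.21.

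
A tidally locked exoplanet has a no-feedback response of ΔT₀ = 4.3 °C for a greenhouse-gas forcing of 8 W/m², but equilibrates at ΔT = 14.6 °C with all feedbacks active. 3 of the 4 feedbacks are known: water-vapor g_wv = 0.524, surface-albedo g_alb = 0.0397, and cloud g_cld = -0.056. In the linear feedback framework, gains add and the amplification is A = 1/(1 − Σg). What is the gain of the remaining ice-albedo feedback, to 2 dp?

0.20

Amplification A = ΔT/ΔT₀ = 14.6/4.3 = 3.395.
Total gain g = 1 − 1/A = 1 − 1/3.395 = 0.7054.
Known gains sum to 0.524 + 0.0397 − 0.056 = 0.5077.
g_ice = 0.7054 − 0.5077 = 0.20.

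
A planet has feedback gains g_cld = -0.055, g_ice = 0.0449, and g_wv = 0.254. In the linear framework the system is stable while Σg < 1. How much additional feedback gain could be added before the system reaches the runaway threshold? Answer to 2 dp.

Current total gain = -0.055 + 0.0449 + 0.254 = 0.2439.
Margin to runaway = 1 − 0.2439 = 0.76.

0.76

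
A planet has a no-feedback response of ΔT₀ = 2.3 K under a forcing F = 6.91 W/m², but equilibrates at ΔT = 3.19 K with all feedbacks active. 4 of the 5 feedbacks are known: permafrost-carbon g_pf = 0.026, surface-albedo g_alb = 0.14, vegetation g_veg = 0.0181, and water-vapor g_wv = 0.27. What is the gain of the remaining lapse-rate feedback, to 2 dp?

-0.18

Amplification A = ΔT/ΔT₀ = 3.19/2.3 = 1.387.
Total gain g = 1 − 1/A = 1 − 1/1.387 = 0.279.
Known gains sum to 0.026 + 0.14 + 0.0181 + 0.27 = 0.4541.
g_lr = 0.279 − 0.4541 = -0.18.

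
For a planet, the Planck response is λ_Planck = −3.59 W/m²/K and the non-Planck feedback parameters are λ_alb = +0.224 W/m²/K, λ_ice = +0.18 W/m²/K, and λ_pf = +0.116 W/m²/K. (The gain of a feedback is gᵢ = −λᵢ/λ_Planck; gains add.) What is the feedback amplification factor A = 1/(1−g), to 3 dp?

Convert to gains: g_alb = 0.224/3.59 = 0.0624; g_ice = 0.18/3.59 = 0.05014; g_pf = 0.116/3.59 = 0.03231.
Total gain g = 0.14485.
A = 1/(1 − 0.14485) = 1.169.

1.169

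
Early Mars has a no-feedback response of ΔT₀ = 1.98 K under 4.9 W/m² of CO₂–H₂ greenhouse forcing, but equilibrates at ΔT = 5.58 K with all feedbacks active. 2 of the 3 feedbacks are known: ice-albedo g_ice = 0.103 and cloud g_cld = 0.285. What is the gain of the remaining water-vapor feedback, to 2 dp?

Amplification A = ΔT/ΔT₀ = 5.58/1.98 = 2.818.
Total gain g = 1 − 1/A = 1 − 1/2.818 = 0.6451.
Known gains sum to 0.103 + 0.285 = 0.388.
g_wv = 0.6451 − 0.388 = 0.26.

0.26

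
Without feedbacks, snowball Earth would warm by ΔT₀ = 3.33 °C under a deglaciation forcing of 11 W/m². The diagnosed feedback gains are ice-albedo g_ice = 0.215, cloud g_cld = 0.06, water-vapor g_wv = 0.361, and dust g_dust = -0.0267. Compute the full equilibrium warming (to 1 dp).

8.5 °C

Total gain g = 0.215 + 0.06 + 0.361 − 0.0267 = 0.6093.
Amplification A = 1/(1 − 0.6093) = 2.56.
ΔT = 3.33 × 2.56 = 8.5 °C.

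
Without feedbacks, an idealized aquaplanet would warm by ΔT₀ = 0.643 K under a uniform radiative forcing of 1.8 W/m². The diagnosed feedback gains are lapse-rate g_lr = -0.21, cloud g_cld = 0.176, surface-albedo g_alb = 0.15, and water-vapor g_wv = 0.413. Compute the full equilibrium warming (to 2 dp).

1.37 K

Total gain g = -0.21 + 0.176 + 0.15 + 0.413 = 0.529.
Amplification A = 1/(1 − 0.529) = 2.123.
ΔT = 0.643 × 2.123 = 1.37 K.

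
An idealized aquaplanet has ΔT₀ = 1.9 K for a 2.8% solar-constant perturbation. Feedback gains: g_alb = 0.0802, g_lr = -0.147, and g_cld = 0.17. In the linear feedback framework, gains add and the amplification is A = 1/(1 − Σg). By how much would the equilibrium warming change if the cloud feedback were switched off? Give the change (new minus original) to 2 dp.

Original: g = 0.1032, ΔT = 1.9/(1−0.1032) = 2.1186 K.
Without cloud: g' = -0.0668, ΔT' = 1.9/(1+0.0668) = 1.7810 K.
Change = 1.7810 − 2.1186 = -0.34 K.

-0.34 K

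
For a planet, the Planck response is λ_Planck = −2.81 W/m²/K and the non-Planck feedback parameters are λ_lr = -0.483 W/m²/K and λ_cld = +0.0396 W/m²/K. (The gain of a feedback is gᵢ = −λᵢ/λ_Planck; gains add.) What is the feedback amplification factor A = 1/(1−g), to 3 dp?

Convert to gains: g_lr = -0.483/2.81 = -0.1719; g_cld = 0.0396/2.81 = 0.01409.
Total gain g = -0.15781.
A = 1/(1 + 0.15781) = 0.864.

0.864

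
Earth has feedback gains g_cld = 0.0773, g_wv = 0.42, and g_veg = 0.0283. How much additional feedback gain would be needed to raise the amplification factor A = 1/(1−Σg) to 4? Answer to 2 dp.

Current total gain = 0.5256.
Target gain for A = 4: g* = 1 − 1/4 = 0.75.
Additional gain needed = 0.75 − 0.5256 = 0.22.

0.22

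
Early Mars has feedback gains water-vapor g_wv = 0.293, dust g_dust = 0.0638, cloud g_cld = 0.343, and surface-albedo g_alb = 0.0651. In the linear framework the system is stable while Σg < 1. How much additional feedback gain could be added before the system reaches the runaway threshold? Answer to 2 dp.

Current total gain = 0.293 + 0.0638 + 0.343 + 0.0651 = 0.7649.
Margin to runaway = 1 − 0.7649 = 0.24.

0.24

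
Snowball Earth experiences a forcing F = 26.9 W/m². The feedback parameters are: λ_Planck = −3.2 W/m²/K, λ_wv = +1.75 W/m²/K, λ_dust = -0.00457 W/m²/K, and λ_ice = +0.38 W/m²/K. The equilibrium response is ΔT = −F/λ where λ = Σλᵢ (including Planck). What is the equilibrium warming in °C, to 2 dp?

Net feedback parameter λ = (−3.2) + (+1.75) + (-0.00457) + (+0.38) = -1.07457 W/m²/K.
ΔT = −F/λ = −26.9/(-1.07457) = 25.03 °C.

25.03 °C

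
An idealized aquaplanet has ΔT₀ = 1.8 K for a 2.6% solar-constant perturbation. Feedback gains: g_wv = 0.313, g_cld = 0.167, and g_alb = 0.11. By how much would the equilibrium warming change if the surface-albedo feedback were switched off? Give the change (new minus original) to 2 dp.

Original: g = 0.59, ΔT = 1.8/(1−0.59) = 4.3902 K.
Without surface-albedo: g' = 0.48, ΔT' = 1.8/(1−0.48) = 3.4615 K.
Change = 3.4615 − 4.3902 = -0.93 K.

-0.93 K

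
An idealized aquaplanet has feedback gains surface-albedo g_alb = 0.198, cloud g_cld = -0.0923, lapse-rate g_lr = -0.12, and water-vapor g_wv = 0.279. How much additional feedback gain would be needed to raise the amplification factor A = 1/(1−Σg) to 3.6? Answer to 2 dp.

0.46

Current total gain = 0.2647.
Target gain for A = 3.6: g* = 1 − 1/3.6 = 0.7222.
Additional gain needed = 0.7222 − 0.2647 = 0.46.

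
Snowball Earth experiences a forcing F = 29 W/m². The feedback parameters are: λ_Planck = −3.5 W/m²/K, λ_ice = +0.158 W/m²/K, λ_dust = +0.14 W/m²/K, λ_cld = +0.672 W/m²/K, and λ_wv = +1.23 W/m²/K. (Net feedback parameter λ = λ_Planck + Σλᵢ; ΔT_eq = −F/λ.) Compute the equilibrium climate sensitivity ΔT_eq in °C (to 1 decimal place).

22.3 °C

Net feedback parameter λ = (−3.5) + (+0.158) + (+0.14) + (+0.672) + (+1.23) = -1.3 W/m²/K.
ΔT = −F/λ = −29/(-1.3) = 22.3 °C.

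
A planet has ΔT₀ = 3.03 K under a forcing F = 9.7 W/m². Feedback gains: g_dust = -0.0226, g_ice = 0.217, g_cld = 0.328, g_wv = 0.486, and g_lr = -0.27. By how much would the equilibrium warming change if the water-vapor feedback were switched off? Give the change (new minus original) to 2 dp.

Original: g = 0.7384, ΔT = 3.03/(1−0.7384) = 11.5826 K.
Without water-vapor: g' = 0.2524, ΔT' = 3.03/(1−0.2524) = 4.0530 K.
Change = 4.0530 − 11.5826 = -7.53 K.

-7.53 K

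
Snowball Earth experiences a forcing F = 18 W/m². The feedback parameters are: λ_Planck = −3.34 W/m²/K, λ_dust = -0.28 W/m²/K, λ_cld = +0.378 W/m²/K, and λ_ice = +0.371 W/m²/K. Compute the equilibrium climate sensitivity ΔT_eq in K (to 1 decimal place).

6.3 K

Net feedback parameter λ = (−3.34) + (-0.28) + (+0.378) + (+0.371) = -2.871 W/m²/K.
ΔT = −F/λ = −18/(-2.871) = 6.3 K.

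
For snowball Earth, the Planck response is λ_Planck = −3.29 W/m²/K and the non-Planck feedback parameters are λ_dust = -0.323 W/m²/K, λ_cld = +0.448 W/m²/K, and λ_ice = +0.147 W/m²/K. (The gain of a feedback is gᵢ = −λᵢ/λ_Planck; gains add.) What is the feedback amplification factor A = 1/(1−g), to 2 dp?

Convert to gains: g_dust = -0.323/3.29 = -0.09818; g_cld = 0.448/3.29 = 0.1362; g_ice = 0.147/3.29 = 0.04468.
Total gain g = 0.0827.
A = 1/(1 − 0.0827) = 1.09.

1.09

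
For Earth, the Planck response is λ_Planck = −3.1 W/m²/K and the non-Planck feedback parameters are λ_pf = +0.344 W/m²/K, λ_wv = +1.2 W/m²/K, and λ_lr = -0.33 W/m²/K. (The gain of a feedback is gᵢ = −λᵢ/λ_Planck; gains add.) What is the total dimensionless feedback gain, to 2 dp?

0.39

Convert to gains: g_pf = 0.344/3.1 = 0.111; g_wv = 1.2/3.1 = 0.3871; g_lr = -0.33/3.1 = -0.1065.
Total gain g = 0.3916.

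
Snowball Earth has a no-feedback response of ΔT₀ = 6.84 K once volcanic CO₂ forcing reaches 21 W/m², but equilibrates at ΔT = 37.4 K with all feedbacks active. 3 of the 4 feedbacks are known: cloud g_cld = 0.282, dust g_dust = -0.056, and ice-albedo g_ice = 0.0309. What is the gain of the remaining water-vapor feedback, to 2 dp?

0.56

Amplification A = ΔT/ΔT₀ = 37.4/6.84 = 5.468.
Total gain g = 1 − 1/A = 1 − 1/5.468 = 0.8171.
Known gains sum to 0.282 − 0.056 + 0.0309 = 0.2569.
g_wv = 0.8171 − 0.2569 = 0.56.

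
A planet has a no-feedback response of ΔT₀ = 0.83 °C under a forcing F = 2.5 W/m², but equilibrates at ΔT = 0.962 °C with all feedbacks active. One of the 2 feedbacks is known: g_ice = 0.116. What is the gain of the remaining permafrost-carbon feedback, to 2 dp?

Amplification A = ΔT/ΔT₀ = 0.962/0.83 = 1.159.
Total gain g = 1 − 1/A = 1 − 1/1.159 = 0.1372.
The known gain is 0.116.
g_pf = 0.1372 − 0.116 = 0.02.

0.02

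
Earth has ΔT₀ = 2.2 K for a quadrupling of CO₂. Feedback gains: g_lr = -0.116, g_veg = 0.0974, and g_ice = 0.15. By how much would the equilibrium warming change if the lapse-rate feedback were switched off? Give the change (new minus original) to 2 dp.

Original: g = 0.1314, ΔT = 2.2/(1−0.1314) = 2.5328 K.
Without lapse-rate: g' = 0.2474, ΔT' = 2.2/(1−0.2474) = 2.9232 K.
Change = 2.9232 − 2.5328 = 0.39 K.

0.39 K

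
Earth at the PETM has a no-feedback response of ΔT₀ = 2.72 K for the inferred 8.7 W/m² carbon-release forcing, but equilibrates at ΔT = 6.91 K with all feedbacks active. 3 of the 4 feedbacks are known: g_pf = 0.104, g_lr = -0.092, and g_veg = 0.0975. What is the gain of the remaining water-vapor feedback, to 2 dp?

Amplification A = ΔT/ΔT₀ = 6.91/2.72 = 2.54.
Total gain g = 1 − 1/A = 1 − 1/2.54 = 0.6063.
Known gains sum to 0.104 − 0.092 + 0.0975 = 0.1095.
g_wv = 0.6063 − 0.1095 = 0.50.

0.50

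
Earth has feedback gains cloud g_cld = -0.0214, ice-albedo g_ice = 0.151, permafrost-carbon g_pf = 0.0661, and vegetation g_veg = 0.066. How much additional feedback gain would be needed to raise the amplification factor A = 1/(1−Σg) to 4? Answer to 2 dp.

Current total gain = 0.2617.
Target gain for A = 4: g* = 1 − 1/4 = 0.75.
Additional gain needed = 0.75 − 0.2617 = 0.49.

0.49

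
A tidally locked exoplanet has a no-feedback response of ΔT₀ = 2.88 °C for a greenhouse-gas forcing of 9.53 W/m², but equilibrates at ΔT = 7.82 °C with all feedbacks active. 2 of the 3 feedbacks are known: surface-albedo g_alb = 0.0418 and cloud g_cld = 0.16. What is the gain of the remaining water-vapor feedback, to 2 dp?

0.43

Amplification A = ΔT/ΔT₀ = 7.82/2.88 = 2.715.
Total gain g = 1 − 1/A = 1 − 1/2.715 = 0.6317.
Known gains sum to 0.0418 + 0.16 = 0.2018.
g_wv = 0.6317 − 0.2018 = 0.43.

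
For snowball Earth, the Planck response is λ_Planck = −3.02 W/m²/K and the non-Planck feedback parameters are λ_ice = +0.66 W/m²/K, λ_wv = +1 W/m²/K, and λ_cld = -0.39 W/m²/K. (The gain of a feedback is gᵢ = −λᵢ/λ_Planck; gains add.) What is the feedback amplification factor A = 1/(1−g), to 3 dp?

Convert to gains: g_ice = 0.66/3.02 = 0.2185; g_wv = 1/3.02 = 0.3311; g_cld = -0.39/3.02 = -0.1291.
Total gain g = 0.4205.
A = 1/(1 − 0.4205) = 1.726.

1.726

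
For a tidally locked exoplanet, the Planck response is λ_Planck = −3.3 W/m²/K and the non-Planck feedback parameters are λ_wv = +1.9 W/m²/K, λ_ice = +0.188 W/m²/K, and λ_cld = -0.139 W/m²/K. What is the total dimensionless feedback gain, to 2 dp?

0.59

Convert to gains: g_wv = 1.9/3.3 = 0.5758; g_ice = 0.188/3.3 = 0.05697; g_cld = -0.139/3.3 = -0.04212.
Total gain g = 0.59065.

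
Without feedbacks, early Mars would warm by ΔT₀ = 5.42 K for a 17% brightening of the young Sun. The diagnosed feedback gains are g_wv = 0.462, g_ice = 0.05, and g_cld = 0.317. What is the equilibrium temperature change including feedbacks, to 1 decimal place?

31.7 K

Total gain g = 0.462 + 0.05 + 0.317 = 0.829.
Amplification A = 1/(1 − 0.829) = 5.848.
ΔT = 5.42 × 5.848 = 31.7 K.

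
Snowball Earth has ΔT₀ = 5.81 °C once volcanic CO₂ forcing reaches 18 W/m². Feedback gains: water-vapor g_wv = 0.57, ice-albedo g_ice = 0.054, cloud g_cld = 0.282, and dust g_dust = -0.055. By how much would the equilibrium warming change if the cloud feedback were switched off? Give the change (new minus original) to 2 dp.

Original: g = 0.851, ΔT = 5.81/(1−0.851) = 38.9933 °C.
Without cloud: g' = 0.569, ΔT' = 5.81/(1−0.569) = 13.4803 °C.
Change = 13.4803 − 38.9933 = -25.51 °C.

-25.51 °C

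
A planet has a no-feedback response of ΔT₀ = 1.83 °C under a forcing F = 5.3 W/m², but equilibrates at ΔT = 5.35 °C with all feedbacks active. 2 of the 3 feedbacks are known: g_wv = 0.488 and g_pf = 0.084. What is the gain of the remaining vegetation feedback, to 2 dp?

0.09

Amplification A = ΔT/ΔT₀ = 5.35/1.83 = 2.923.
Total gain g = 1 − 1/A = 1 − 1/2.923 = 0.6579.
Known gains sum to 0.488 + 0.084 = 0.572.
g_veg = 0.6579 − 0.572 = 0.09.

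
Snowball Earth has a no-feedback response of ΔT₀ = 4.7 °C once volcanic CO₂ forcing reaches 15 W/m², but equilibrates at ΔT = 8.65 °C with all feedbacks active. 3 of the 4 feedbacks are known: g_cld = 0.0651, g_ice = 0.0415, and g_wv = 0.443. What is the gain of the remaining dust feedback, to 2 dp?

Amplification A = ΔT/ΔT₀ = 8.65/4.7 = 1.84.
Total gain g = 1 − 1/A = 1 − 1/1.84 = 0.4565.
Known gains sum to 0.0651 + 0.0415 + 0.443 = 0.5496.
g_dust = 0.4565 − 0.5496 = -0.09.

-0.09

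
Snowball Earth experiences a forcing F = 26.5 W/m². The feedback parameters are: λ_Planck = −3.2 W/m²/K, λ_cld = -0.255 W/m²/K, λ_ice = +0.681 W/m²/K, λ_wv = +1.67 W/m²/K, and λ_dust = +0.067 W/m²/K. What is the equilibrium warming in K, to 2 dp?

Net feedback parameter λ = (−3.2) + (-0.255) + (+0.681) + (+1.67) + (+0.067) = -1.037 W/m²/K.
ΔT = −F/λ = −26.5/(-1.037) = 25.55 K.

25.55 K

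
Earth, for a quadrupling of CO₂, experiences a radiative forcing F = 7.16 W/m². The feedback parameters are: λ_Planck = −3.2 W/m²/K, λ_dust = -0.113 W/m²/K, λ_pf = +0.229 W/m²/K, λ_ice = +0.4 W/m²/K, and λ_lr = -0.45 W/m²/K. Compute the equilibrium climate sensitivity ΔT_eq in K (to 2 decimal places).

2.28 K

Net feedback parameter λ = (−3.2) + (-0.113) + (+0.229) + (+0.4) + (-0.45) = -3.134 W/m²/K.
ΔT = −F/λ = −7.16/(-3.134) = 2.28 K.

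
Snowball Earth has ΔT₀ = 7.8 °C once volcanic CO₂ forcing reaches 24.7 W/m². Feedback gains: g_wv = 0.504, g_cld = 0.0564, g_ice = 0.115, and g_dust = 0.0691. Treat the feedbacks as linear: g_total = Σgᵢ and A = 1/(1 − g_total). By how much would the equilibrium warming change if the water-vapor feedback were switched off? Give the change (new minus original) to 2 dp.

Original: g = 0.7445, ΔT = 7.8/(1−0.7445) = 30.5284 °C.
Without water-vapor: g' = 0.2405, ΔT' = 7.8/(1−0.2405) = 10.2699 °C.
Change = 10.2699 − 30.5284 = -20.26 °C.

-20.26 °C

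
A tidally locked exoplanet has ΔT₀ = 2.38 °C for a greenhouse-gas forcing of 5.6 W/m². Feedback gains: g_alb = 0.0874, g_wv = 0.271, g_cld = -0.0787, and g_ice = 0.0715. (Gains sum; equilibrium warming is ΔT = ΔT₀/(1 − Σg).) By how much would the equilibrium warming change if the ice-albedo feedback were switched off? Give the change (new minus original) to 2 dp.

-0.36 °C

Original: g = 0.3512, ΔT = 2.38/(1−0.3512) = 3.6683 °C.
Without ice-albedo: g' = 0.2797, ΔT' = 2.38/(1−0.2797) = 3.3042 °C.
Change = 3.3042 − 3.6683 = -0.36 °C.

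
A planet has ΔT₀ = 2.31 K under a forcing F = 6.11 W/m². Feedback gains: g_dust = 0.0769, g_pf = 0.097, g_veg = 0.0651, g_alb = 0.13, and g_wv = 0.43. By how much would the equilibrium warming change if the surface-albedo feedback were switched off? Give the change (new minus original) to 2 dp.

Original: g = 0.799, ΔT = 2.31/(1−0.799) = 11.4925 K.
Without surface-albedo: g' = 0.669, ΔT' = 2.31/(1−0.669) = 6.9789 K.
Change = 6.9789 − 11.4925 = -4.51 K.

-4.51 K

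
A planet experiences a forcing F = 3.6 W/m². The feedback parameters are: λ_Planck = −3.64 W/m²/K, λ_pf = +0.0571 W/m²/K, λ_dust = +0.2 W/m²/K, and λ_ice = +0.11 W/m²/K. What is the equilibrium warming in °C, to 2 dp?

1.10 °C

Net feedback parameter λ = (−3.64) + (+0.0571) + (+0.2) + (+0.11) = -3.2729 W/m²/K.
ΔT = −F/λ = −3.6/(-3.2729) = 1.10 °C.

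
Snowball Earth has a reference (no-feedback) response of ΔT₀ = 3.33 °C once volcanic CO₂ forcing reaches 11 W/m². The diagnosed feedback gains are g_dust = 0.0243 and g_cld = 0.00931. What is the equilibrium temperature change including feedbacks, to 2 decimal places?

Total gain g = 0.0243 + 0.00931 = 0.03361.
Amplification A = 1/(1 − 0.03361) = 1.035.
ΔT = 3.33 × 1.035 = 3.45 °C.

3.45 °C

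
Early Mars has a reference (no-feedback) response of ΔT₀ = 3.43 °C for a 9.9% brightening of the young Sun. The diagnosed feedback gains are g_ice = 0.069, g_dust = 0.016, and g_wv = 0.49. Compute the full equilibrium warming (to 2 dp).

8.07 °C

Total gain g = 0.069 + 0.016 + 0.49 = 0.575.
Amplification A = 1/(1 − 0.575) = 2.353.
ΔT = 3.43 × 2.353 = 8.07 °C.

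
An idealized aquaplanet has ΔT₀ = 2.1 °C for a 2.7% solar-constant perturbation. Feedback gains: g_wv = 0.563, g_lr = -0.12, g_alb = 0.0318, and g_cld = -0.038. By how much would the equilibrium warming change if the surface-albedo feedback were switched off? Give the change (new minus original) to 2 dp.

-0.20 °C

Original: g = 0.4368, ΔT = 2.1/(1−0.4368) = 3.7287 °C.
Without surface-albedo: g' = 0.405, ΔT' = 2.1/(1−0.405) = 3.5294 °C.
Change = 3.5294 − 3.7287 = -0.20 °C.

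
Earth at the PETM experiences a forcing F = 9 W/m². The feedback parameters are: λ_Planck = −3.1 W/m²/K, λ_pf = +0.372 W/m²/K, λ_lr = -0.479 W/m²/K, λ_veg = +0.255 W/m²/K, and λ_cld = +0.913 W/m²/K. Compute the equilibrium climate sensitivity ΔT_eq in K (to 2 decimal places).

4.41 K

Net feedback parameter λ = (−3.1) + (+0.372) + (-0.479) + (+0.255) + (+0.913) = -2.039 W/m²/K.
ΔT = −F/λ = −9/(-2.039) = 4.41 K.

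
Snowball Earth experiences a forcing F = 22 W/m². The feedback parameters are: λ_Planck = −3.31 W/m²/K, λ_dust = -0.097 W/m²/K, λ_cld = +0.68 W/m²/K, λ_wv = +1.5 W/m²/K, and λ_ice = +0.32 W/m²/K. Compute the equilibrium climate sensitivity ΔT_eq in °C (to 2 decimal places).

24.26 °C

Net feedback parameter λ = (−3.31) + (-0.097) + (+0.68) + (+1.5) + (+0.32) = -0.907 W/m²/K.
ΔT = −F/λ = −22/(-0.907) = 24.26 °C.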